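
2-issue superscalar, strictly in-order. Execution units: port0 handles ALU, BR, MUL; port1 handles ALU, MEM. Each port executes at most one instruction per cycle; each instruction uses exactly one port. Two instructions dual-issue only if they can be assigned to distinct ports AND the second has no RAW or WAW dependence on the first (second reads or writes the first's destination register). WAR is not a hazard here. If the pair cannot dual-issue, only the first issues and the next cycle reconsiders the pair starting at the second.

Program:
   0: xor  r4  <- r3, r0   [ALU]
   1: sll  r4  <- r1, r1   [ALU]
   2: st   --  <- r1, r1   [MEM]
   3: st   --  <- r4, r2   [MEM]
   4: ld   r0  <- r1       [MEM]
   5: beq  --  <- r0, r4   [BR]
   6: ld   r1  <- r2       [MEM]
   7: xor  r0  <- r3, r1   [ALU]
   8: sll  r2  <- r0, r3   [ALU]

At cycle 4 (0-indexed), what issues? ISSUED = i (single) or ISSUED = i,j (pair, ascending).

ISSUED = 5,6

  cy0 -> i0 (xor) WAW r4
  cy1 -> i1+i2 (sll;st) dual
  cy2 -> i3 (st) no-port MEM/MEM
  cy3 -> i4 (ld) RAW r0
  cy4 -> i5+i6 (beq;ld) dual
  cy5 -> i7 (xor) RAW r0
  cy6 -> i8 (sll) tail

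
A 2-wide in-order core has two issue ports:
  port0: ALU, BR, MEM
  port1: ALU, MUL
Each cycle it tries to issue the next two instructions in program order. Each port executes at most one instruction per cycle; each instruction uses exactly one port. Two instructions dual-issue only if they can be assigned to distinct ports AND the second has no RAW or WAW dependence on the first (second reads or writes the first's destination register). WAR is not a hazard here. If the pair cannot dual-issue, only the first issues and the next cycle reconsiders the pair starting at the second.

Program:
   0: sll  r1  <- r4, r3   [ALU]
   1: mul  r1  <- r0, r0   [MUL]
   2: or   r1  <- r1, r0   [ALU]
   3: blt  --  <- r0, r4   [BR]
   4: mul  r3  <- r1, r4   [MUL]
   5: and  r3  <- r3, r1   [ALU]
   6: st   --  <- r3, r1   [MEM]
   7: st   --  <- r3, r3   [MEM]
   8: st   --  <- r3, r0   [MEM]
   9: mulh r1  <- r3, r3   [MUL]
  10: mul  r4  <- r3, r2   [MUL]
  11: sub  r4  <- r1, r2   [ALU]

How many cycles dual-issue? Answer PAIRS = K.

t=0 i0:sll.ALU ; WAW r1
t=1 i1:mul.MUL ; RAW+WAW r1
t=2 i2/i3:or.ALU/blt.BR ; pair
t=3 i4:mul.MUL ; RAW+WAW r3
t=4 i5:and.ALU ; RAW r3
t=5 i6:st.MEM ; no-port MEM/MEM
t=6 i7:st.MEM ; no-port MEM/MEM
t=7 i8/i9:st.MEM/mulh.MUL ; pair
t=8 i10:mul.MUL ; WAW r4
t=9 i11:sub.ALU ; tail

PAIRS = 2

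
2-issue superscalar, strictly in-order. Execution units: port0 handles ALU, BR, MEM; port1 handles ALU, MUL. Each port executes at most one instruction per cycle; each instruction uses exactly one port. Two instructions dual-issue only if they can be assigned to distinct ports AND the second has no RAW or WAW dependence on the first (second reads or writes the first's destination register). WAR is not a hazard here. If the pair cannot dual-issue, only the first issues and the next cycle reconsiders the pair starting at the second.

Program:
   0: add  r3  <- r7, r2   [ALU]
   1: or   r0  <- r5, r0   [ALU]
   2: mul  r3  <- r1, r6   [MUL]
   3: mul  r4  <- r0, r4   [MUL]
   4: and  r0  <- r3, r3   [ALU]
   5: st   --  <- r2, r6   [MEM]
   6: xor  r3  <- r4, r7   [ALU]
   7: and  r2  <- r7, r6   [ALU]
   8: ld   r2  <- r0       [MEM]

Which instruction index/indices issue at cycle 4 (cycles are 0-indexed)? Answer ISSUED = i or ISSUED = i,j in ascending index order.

[0] i0+i1  add+or  -- 2-wide
[1] i2  mul  -- no-port MUL/MUL
[2] i3+i4  mul+and  -- 2-wide
[3] i5+i6  st+xor  -- 2-wide
[4] i7  and  -- WAW r2
[5] i8  ld  -- tail

ISSUED = 7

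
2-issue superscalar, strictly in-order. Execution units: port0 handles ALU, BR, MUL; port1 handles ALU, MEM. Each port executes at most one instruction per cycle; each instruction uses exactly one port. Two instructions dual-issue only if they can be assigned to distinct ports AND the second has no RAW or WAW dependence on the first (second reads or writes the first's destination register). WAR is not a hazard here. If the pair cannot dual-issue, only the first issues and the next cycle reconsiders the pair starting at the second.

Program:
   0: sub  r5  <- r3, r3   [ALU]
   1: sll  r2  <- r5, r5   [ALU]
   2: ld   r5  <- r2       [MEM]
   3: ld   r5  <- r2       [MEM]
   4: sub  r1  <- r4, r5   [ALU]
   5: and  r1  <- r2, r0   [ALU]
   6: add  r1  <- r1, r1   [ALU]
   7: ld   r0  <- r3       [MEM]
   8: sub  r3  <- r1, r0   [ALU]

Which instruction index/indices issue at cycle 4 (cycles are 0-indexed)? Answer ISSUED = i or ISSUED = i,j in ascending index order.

ISSUED = 4

[0] i0  sub  -- RAW r5
[1] i1  sll  -- RAW r2
[2] i2  ld  -- no-port MEM/MEM
[3] i3  ld  -- RAW r5
[4] i4  sub  -- WAW r1
[5] i5  and  -- RAW+WAW r1
[6] i6,i7  add+ld  -- pair
[7] i8  sub  -- tail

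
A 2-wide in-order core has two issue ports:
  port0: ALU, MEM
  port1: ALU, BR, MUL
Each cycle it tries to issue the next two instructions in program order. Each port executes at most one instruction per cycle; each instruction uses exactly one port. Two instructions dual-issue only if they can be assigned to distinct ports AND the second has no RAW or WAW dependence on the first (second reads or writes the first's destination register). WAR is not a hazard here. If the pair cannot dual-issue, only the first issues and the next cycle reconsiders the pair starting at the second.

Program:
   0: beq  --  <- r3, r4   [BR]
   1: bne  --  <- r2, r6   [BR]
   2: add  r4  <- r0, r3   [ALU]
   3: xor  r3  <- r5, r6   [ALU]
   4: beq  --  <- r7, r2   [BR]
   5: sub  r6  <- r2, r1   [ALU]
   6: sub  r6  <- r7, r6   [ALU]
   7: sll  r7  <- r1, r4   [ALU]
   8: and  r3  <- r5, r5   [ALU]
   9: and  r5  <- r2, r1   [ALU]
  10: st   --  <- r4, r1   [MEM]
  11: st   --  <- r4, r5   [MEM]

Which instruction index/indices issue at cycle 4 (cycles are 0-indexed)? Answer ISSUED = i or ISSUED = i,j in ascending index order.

[0] i0  beq  -- no-port BR/BR
[1] i1/i2  bne+add  -- 2-wide
[2] i3/i4  xor+beq  -- 2-wide
[3] i5  sub  -- RAW+WAW r6
[4] i6/i7  sub+sll  -- 2-wide
[5] i8/i9  and+and  -- 2-wide
[6] i10  st  -- no-port MEM/MEM
[7] i11  st  -- tail

ISSUED = 6,7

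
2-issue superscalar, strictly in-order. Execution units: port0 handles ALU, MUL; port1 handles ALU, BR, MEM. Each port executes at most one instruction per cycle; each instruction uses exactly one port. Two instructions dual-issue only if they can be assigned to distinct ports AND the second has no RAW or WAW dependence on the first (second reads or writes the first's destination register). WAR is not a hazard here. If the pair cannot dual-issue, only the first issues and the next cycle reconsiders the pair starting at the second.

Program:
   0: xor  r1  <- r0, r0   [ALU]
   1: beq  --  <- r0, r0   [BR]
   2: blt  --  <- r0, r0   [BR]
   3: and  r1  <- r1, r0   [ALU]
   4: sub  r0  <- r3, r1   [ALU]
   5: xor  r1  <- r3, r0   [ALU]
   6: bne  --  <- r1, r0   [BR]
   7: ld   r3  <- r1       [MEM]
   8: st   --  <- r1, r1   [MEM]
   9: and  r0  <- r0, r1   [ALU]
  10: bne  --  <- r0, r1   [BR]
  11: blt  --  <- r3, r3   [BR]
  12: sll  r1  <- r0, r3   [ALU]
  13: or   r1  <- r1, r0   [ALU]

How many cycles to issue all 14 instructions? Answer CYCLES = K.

CYCLES = 10

t=0 i0/i1:xor/beq ; 2-wide
t=1 i2/i3:blt/and ; 2-wide
t=2 i4:sub ; RAW r0
t=3 i5:xor ; RAW r1
t=4 i6:bne ; no-port BR/MEM
t=5 i7:ld ; no-port MEM/MEM
t=6 i8/i9:st/and ; 2-wide
t=7 i10:bne ; no-port BR/BR
t=8 i11/i12:blt/sll ; 2-wide
t=9 i13:or ; tail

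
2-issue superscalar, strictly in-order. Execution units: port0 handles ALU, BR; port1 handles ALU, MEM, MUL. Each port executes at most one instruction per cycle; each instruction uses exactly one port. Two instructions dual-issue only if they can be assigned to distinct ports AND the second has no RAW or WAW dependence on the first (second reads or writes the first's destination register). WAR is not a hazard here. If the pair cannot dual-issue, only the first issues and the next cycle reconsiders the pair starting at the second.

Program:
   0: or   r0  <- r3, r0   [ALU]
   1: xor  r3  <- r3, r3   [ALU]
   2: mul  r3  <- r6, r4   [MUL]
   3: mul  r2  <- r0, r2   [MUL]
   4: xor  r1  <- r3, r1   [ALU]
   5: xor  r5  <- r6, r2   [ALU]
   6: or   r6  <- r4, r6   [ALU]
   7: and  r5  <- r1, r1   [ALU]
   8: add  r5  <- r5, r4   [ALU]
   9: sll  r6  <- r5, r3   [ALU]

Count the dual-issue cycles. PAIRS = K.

#0 head=0: or/xor i0+i1 pair
#1 head=2: mul i2 no-port MUL/MUL
#2 head=3: mul/xor i3+i4 pair
#3 head=5: xor/or i5+i6 pair
#4 head=7: and i7 RAW+WAW r5
#5 head=8: add i8 RAW r5
#6 head=9: sll i9 tail

PAIRS = 3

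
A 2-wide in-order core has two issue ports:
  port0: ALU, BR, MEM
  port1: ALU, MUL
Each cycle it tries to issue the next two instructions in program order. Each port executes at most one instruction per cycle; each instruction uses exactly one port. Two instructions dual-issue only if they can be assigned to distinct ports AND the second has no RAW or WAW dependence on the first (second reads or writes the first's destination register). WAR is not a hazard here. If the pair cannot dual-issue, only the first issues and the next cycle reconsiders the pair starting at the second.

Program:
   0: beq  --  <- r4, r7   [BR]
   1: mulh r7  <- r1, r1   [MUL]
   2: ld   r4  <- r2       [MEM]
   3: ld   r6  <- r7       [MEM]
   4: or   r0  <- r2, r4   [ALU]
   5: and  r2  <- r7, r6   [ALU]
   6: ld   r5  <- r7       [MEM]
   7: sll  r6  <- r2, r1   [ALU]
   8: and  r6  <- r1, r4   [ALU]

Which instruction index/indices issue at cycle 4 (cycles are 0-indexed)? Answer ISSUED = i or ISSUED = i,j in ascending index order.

#0 head=0: beq.BR/mulh.MUL i0+i1 dual
#1 head=2: ld.MEM i2 no-port MEM/MEM
#2 head=3: ld.MEM/or.ALU i3+i4 dual
#3 head=5: and.ALU/ld.MEM i5+i6 dual
#4 head=7: sll.ALU i7 WAW r6
#5 head=8: and.ALU i8 tail

ISSUED = 7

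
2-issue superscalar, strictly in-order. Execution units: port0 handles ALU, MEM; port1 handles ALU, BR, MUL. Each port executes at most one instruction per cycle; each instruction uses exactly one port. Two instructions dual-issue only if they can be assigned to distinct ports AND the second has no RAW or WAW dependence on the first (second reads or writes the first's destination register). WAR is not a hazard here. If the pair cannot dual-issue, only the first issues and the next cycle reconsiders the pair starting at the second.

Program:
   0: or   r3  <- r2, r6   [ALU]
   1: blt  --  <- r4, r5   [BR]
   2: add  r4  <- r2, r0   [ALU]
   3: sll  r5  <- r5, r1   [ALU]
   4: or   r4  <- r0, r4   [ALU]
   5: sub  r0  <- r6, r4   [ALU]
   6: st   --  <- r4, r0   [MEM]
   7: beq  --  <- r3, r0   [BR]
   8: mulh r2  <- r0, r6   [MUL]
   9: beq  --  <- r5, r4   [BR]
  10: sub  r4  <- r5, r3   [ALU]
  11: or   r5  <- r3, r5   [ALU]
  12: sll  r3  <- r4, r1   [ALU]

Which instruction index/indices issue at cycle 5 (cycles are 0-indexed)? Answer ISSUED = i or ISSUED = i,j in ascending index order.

0. or;blt @i0/i1  | pair
1. add;sll @i2/i3  | pair
2. or @i4  | RAW r4
3. sub @i5  | RAW r0
4. st;beq @i6/i7  | pair
5. mulh @i8  | no-port MUL/BR
6. beq;sub @i9/i10  | pair
7. or;sll @i11/i12  | pair

ISSUED = 8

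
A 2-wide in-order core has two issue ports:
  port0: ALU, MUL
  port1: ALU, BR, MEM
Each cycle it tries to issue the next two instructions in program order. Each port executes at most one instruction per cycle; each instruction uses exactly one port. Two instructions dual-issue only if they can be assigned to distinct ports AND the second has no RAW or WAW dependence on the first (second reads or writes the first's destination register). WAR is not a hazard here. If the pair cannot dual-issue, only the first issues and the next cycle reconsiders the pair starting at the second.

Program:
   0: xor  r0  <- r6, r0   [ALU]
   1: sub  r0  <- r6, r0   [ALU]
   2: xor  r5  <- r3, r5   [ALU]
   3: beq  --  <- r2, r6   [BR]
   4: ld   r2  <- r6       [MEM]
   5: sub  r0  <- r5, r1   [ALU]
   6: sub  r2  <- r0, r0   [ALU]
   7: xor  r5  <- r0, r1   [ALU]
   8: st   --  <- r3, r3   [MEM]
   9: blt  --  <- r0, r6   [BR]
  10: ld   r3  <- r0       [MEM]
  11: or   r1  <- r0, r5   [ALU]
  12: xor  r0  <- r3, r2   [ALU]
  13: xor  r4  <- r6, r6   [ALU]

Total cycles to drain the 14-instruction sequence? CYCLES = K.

CYCLES = 9

c0: i0 xor.ALU  RAW+WAW r0
c1: i1+i2 sub.ALU/xor.ALU  pair
c2: i3 beq.BR  no-port BR/MEM
c3: i4+i5 ld.MEM/sub.ALU  pair
c4: i6+i7 sub.ALU/xor.ALU  pair
c5: i8 st.MEM  no-port MEM/BR
c6: i9 blt.BR  no-port BR/MEM
c7: i10+i11 ld.MEM/or.ALU  pair
c8: i12+i13 xor.ALU/xor.ALU  pair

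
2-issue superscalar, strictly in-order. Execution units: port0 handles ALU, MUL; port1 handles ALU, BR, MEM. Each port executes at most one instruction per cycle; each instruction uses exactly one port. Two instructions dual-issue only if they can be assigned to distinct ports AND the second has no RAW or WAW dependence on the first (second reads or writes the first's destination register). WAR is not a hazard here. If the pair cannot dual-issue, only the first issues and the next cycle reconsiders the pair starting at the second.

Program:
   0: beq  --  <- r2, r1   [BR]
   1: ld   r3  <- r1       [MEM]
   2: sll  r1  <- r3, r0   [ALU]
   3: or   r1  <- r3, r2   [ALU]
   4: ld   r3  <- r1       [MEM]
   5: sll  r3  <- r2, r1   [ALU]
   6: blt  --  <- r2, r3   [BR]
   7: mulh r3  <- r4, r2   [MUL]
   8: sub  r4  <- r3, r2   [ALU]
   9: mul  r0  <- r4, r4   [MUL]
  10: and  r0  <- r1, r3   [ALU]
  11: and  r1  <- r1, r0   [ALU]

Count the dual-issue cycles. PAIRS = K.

0. beq @i0  | no-port BR/MEM
1. ld @i1  | RAW r3
2. sll @i2  | WAW r1
3. or @i3  | RAW r1
4. ld @i4  | WAW r3
5. sll @i5  | RAW r3
6. blt+mulh @i6,i7  | dual
7. sub @i8  | RAW r4
8. mul @i9  | WAW r0
9. and @i10  | RAW r0
10. and @i11  | tail

PAIRS = 1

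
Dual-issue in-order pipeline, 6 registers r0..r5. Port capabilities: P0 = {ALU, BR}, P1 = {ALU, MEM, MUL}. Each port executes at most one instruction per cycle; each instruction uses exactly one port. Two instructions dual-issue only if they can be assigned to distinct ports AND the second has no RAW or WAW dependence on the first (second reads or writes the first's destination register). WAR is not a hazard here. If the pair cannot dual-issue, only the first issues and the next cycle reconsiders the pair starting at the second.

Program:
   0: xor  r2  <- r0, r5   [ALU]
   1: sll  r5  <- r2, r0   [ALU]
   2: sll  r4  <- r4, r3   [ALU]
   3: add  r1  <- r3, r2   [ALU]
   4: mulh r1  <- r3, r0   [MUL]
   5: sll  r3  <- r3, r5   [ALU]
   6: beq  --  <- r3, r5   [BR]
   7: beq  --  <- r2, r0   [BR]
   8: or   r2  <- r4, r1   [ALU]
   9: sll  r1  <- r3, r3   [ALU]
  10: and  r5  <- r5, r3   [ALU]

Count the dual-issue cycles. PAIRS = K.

[0] i0  xor.ALU  -- RAW r2
[1] i1,i2  sll.ALU+sll.ALU  -- 2-wide
[2] i3  add.ALU  -- WAW r1
[3] i4,i5  mulh.MUL+sll.ALU  -- 2-wide
[4] i6  beq.BR  -- no-port BR/BR
[5] i7,i8  beq.BR+or.ALU  -- 2-wide
[6] i9,i10  sll.ALU+and.ALU  -- 2-wide

PAIRS = 4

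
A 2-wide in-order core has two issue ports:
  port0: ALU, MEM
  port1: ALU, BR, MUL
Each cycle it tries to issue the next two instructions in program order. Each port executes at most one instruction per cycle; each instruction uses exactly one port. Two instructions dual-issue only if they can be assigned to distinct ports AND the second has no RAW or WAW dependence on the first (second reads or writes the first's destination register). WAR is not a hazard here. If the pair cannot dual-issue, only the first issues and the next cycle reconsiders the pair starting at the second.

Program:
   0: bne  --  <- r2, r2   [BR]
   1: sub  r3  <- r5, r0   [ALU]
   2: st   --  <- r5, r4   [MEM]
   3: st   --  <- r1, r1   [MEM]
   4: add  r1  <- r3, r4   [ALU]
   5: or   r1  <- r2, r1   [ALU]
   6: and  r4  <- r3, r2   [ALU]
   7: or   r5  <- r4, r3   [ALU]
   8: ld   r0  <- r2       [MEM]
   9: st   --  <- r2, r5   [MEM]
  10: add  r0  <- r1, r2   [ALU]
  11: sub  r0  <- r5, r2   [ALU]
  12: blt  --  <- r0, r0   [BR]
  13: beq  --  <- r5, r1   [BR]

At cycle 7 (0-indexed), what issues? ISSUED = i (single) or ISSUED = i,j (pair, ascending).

ISSUED = 12

0. bne;sub @i0/i1  | 2-wide
1. st @i2  | no-port MEM/MEM
2. st;add @i3/i4  | 2-wide
3. or;and @i5/i6  | 2-wide
4. or;ld @i7/i8  | 2-wide
5. st;add @i9/i10  | 2-wide
6. sub @i11  | RAW r0
7. blt @i12  | no-port BR/BR
8. beq @i13  | tail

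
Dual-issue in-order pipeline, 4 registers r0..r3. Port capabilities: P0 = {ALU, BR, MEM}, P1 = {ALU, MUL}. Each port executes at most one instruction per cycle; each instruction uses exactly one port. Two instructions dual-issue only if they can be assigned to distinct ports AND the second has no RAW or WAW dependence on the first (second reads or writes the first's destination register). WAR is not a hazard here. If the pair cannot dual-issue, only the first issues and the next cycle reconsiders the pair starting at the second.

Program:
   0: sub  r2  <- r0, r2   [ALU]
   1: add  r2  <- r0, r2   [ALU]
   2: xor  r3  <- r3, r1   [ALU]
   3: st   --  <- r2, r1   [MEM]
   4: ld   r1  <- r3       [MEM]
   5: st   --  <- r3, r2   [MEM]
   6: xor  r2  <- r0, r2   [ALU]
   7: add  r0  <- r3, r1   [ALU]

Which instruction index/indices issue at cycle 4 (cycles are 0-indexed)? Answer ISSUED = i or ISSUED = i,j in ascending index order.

ISSUED = 5,6

t=0 i0:sub ; RAW+WAW r2
t=1 i1/i2:add xor ; pair
t=2 i3:st ; no-port MEM/MEM
t=3 i4:ld ; no-port MEM/MEM
t=4 i5/i6:st xor ; pair
t=5 i7:add ; tail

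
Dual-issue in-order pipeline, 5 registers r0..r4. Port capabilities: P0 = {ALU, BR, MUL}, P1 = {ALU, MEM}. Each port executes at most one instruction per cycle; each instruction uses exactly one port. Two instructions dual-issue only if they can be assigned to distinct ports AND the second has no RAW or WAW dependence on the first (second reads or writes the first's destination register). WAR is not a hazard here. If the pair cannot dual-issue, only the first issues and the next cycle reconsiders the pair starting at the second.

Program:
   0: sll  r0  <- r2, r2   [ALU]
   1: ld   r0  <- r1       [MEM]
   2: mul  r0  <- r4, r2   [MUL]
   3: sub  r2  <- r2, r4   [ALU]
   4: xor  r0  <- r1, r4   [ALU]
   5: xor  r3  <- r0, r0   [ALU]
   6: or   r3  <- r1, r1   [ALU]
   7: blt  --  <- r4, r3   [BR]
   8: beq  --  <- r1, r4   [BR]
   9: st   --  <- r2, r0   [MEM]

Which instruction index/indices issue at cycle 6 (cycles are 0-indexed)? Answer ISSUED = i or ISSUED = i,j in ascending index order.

ISSUED = 7

t=0 i0:sll.ALU ; WAW r0
t=1 i1:ld.MEM ; WAW r0
t=2 i2/i3:mul.MUL sub.ALU ; 2-wide
t=3 i4:xor.ALU ; RAW r0
t=4 i5:xor.ALU ; WAW r3
t=5 i6:or.ALU ; RAW r3
t=6 i7:blt.BR ; no-port BR/BR
t=7 i8/i9:beq.BR st.MEM ; 2-wide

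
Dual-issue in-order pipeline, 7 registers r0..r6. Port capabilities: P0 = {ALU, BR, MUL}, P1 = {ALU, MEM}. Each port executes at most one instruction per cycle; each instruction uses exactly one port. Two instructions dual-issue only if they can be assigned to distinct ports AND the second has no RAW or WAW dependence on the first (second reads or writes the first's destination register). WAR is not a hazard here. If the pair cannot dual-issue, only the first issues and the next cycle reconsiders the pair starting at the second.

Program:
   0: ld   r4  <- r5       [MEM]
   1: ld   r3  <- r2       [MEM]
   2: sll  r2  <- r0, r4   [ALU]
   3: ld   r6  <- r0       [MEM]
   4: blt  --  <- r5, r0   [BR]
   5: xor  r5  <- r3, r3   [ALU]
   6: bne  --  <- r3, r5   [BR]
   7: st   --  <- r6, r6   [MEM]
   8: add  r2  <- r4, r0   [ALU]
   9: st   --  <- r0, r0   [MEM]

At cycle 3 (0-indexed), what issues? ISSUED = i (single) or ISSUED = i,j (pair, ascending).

c0: i0 ld.MEM  no-port MEM/MEM
c1: i1/i2 ld.MEM/sll.ALU  pair
c2: i3/i4 ld.MEM/blt.BR  pair
c3: i5 xor.ALU  RAW r5
c4: i6/i7 bne.BR/st.MEM  pair
c5: i8/i9 add.ALU/st.MEM  pair

ISSUED = 5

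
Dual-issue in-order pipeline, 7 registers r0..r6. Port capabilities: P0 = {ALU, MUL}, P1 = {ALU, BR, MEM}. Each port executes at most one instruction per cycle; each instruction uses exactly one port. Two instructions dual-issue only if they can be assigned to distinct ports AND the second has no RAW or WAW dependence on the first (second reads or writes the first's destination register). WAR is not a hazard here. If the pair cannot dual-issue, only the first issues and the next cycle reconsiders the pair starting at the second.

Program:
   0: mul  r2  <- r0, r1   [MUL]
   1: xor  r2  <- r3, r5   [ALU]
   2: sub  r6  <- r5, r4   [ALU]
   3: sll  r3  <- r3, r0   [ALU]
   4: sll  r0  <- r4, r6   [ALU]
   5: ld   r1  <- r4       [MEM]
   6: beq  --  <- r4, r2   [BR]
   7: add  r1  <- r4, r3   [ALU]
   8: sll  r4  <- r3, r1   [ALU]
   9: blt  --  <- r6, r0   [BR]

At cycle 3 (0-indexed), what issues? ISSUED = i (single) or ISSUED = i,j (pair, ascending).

#0 head=0: mul.MUL i0 WAW r2
#1 head=1: xor.ALU;sub.ALU i1+i2 pair
#2 head=3: sll.ALU;sll.ALU i3+i4 pair
#3 head=5: ld.MEM i5 no-port MEM/BR
#4 head=6: beq.BR;add.ALU i6+i7 pair
#5 head=8: sll.ALU;blt.BR i8+i9 pair

ISSUED = 5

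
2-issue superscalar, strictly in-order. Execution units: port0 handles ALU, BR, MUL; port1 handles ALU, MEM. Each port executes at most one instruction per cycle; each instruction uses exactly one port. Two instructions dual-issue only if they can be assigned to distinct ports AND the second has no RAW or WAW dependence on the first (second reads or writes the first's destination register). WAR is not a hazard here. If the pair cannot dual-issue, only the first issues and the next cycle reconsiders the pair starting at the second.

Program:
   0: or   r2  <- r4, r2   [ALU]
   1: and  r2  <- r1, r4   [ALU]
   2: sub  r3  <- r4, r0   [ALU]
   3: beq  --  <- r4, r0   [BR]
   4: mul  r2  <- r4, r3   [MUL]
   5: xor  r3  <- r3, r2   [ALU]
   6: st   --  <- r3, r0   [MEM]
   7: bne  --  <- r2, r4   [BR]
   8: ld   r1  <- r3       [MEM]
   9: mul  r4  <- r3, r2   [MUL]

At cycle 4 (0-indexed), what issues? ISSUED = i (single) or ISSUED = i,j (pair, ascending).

ISSUED = 5

t=0 i0:or.ALU ; WAW r2
t=1 i1/i2:and.ALU/sub.ALU ; 2-wide
t=2 i3:beq.BR ; no-port BR/MUL
t=3 i4:mul.MUL ; RAW r2
t=4 i5:xor.ALU ; RAW r3
t=5 i6/i7:st.MEM/bne.BR ; 2-wide
t=6 i8/i9:ld.MEM/mul.MUL ; 2-wide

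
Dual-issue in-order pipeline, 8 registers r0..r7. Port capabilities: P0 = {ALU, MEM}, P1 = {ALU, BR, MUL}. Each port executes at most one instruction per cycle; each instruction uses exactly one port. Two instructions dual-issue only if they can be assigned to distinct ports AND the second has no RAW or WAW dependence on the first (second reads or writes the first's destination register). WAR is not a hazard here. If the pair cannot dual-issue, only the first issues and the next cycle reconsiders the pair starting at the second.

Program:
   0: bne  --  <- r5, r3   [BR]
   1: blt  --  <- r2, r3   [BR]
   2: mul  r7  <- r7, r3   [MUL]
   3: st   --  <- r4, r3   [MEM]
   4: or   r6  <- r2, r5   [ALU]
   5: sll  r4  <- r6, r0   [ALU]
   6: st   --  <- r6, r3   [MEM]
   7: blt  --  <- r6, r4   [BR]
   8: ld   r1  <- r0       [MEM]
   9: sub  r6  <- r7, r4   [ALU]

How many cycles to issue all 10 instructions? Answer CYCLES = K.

0. bne.BR @i0  | no-port BR/BR
1. blt.BR @i1  | no-port BR/MUL
2. mul.MUL+st.MEM @i2,i3  | 2-wide
3. or.ALU @i4  | RAW r6
4. sll.ALU+st.MEM @i5,i6  | 2-wide
5. blt.BR+ld.MEM @i7,i8  | 2-wide
6. sub.ALU @i9  | tail

CYCLES = 7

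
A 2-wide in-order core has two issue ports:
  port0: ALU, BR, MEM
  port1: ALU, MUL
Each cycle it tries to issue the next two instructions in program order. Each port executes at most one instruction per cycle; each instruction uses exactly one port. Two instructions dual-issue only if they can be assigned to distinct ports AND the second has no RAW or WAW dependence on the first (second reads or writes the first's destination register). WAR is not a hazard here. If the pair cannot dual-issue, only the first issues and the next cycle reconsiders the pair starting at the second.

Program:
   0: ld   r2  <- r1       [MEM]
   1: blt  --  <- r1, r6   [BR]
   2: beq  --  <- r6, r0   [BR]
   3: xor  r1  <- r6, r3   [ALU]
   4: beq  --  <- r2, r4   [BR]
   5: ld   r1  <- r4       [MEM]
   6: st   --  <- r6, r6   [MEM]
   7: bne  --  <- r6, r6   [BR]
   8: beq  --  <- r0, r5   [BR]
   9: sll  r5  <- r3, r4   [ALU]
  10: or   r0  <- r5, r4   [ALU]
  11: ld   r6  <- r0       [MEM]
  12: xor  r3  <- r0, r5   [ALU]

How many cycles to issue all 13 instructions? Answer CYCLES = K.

[0] i0  ld  -- no-port MEM/BR
[1] i1  blt  -- no-port BR/BR
[2] i2/i3  beq/xor  -- pair
[3] i4  beq  -- no-port BR/MEM
[4] i5  ld  -- no-port MEM/MEM
[5] i6  st  -- no-port MEM/BR
[6] i7  bne  -- no-port BR/BR
[7] i8/i9  beq/sll  -- pair
[8] i10  or  -- RAW r0
[9] i11/i12  ld/xor  -- pair

CYCLES = 10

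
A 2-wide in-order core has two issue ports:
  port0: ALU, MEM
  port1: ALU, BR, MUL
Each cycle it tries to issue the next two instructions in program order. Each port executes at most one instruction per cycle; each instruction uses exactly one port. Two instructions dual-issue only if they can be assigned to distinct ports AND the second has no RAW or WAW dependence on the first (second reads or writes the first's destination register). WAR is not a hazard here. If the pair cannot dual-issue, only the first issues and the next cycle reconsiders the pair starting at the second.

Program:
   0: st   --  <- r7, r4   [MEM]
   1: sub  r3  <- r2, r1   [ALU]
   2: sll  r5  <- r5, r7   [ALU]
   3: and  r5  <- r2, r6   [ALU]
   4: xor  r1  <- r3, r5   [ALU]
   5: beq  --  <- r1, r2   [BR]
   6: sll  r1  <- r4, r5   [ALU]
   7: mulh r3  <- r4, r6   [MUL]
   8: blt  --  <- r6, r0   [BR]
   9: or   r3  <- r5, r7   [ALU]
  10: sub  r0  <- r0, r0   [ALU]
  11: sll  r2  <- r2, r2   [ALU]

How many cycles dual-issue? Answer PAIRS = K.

#0 head=0: st.MEM;sub.ALU i0/i1 pair
#1 head=2: sll.ALU i2 WAW r5
#2 head=3: and.ALU i3 RAW r5
#3 head=4: xor.ALU i4 RAW r1
#4 head=5: beq.BR;sll.ALU i5/i6 pair
#5 head=7: mulh.MUL i7 no-port MUL/BR
#6 head=8: blt.BR;or.ALU i8/i9 pair
#7 head=10: sub.ALU;sll.ALU i10/i11 pair

PAIRS = 4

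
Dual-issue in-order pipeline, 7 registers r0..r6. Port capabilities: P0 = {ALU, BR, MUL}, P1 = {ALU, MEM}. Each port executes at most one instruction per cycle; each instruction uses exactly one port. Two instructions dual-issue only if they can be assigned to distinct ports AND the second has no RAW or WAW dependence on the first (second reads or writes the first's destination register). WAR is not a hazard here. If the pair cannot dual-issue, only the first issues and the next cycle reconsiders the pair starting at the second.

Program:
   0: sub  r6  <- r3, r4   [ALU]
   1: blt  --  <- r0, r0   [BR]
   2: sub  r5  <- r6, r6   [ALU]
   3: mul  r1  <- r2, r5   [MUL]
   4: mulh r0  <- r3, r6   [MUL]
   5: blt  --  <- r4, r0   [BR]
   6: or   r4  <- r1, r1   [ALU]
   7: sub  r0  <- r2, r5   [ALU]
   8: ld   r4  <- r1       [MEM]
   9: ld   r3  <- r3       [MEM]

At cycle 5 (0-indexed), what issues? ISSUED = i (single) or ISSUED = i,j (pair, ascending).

ISSUED = 7,8

[0] i0+i1  sub.ALU+blt.BR  -- 2-wide
[1] i2  sub.ALU  -- RAW r5
[2] i3  mul.MUL  -- no-port MUL/MUL
[3] i4  mulh.MUL  -- no-port MUL/BR
[4] i5+i6  blt.BR+or.ALU  -- 2-wide
[5] i7+i8  sub.ALU+ld.MEM  -- 2-wide
[6] i9  ld.MEM  -- tail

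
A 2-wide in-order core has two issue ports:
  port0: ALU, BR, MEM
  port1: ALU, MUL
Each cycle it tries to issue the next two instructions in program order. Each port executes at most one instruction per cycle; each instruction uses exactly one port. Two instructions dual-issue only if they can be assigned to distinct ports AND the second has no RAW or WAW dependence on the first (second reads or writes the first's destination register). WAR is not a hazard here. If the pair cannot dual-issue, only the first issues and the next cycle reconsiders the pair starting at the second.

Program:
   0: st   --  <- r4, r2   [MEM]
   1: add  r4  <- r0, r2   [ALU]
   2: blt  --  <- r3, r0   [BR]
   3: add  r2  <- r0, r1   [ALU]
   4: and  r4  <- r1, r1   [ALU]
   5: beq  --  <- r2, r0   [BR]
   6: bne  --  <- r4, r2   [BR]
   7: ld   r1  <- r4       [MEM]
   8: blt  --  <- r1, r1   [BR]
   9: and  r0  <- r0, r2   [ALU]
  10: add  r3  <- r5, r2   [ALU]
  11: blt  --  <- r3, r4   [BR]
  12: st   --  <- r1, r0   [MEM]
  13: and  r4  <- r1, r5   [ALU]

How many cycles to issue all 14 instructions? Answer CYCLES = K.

CYCLES = 9

t=0 i0,i1:st/add ; 2-wide
t=1 i2,i3:blt/add ; 2-wide
t=2 i4,i5:and/beq ; 2-wide
t=3 i6:bne ; no-port BR/MEM
t=4 i7:ld ; no-port MEM/BR
t=5 i8,i9:blt/and ; 2-wide
t=6 i10:add ; RAW r3
t=7 i11:blt ; no-port BR/MEM
t=8 i12,i13:st/and ; 2-wide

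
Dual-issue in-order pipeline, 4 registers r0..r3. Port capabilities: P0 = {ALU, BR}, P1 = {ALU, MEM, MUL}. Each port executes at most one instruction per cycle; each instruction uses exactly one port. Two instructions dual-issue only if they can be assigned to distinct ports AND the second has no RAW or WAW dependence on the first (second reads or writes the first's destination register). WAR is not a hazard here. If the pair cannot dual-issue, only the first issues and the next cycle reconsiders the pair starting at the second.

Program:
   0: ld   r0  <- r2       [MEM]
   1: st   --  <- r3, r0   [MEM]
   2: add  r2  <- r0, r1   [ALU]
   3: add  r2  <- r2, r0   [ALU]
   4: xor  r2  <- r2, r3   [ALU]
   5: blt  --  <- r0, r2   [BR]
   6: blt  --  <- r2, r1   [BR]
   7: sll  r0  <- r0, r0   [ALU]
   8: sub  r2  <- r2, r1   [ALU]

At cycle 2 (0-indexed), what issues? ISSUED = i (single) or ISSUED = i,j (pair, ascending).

[0] i0  ld  -- no-port MEM/MEM
[1] i1,i2  st/add  -- pair
[2] i3  add  -- RAW+WAW r2
[3] i4  xor  -- RAW r2
[4] i5  blt  -- no-port BR/BR
[5] i6,i7  blt/sll  -- pair
[6] i8  sub  -- tail

ISSUED = 3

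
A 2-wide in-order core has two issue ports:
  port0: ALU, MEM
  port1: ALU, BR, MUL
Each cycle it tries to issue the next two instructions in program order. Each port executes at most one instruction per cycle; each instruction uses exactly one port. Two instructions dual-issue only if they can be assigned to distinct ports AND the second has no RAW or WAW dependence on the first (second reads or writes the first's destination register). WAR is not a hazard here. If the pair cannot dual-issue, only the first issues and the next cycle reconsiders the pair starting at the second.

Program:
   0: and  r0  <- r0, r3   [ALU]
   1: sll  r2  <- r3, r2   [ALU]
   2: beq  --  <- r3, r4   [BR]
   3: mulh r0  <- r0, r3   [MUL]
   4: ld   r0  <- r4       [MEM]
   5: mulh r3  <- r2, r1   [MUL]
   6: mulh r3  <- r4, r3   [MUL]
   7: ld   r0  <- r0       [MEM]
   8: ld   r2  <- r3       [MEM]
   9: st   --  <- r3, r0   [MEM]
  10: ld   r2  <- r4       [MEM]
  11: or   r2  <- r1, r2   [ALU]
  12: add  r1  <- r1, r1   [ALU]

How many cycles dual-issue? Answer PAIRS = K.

  cy0 -> i0,i1 (and.ALU;sll.ALU) 2-wide
  cy1 -> i2 (beq.BR) no-port BR/MUL
  cy2 -> i3 (mulh.MUL) WAW r0
  cy3 -> i4,i5 (ld.MEM;mulh.MUL) 2-wide
  cy4 -> i6,i7 (mulh.MUL;ld.MEM) 2-wide
  cy5 -> i8 (ld.MEM) no-port MEM/MEM
  cy6 -> i9 (st.MEM) no-port MEM/MEM
  cy7 -> i10 (ld.MEM) RAW+WAW r2
  cy8 -> i11,i12 (or.ALU;add.ALU) 2-wide

PAIRS = 4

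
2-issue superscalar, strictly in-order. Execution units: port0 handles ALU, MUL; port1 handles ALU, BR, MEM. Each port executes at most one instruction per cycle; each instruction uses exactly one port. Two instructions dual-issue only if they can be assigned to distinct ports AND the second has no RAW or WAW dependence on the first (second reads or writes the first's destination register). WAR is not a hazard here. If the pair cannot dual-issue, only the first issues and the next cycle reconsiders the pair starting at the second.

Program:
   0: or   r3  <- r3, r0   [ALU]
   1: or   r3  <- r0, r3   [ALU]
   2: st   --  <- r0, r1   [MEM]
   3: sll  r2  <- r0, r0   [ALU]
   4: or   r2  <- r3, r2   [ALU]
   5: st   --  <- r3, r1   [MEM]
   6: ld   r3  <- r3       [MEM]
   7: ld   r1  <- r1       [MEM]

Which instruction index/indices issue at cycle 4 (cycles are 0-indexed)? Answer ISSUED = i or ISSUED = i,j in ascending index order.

0. or.ALU @i0  | RAW+WAW r3
1. or.ALU/st.MEM @i1+i2  | 2-wide
2. sll.ALU @i3  | RAW+WAW r2
3. or.ALU/st.MEM @i4+i5  | 2-wide
4. ld.MEM @i6  | no-port MEM/MEM
5. ld.MEM @i7  | tail

ISSUED = 6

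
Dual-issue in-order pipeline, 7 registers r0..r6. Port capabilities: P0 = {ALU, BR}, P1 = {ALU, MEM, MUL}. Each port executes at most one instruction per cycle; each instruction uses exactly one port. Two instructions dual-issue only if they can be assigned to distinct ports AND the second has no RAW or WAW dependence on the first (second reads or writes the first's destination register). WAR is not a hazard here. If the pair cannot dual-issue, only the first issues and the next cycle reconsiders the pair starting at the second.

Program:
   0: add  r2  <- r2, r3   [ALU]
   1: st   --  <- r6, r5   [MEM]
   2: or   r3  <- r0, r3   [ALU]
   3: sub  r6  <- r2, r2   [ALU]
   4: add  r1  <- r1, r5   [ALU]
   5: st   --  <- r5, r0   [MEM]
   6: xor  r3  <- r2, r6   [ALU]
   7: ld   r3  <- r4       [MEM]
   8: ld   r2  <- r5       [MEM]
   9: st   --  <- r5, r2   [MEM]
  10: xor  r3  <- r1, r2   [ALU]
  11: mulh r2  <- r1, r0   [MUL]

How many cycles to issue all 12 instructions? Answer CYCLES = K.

CYCLES = 8

t=0 i0/i1:add.ALU;st.MEM ; pair
t=1 i2/i3:or.ALU;sub.ALU ; pair
t=2 i4/i5:add.ALU;st.MEM ; pair
t=3 i6:xor.ALU ; WAW r3
t=4 i7:ld.MEM ; no-port MEM/MEM
t=5 i8:ld.MEM ; no-port MEM/MEM
t=6 i9/i10:st.MEM;xor.ALU ; pair
t=7 i11:mulh.MUL ; tail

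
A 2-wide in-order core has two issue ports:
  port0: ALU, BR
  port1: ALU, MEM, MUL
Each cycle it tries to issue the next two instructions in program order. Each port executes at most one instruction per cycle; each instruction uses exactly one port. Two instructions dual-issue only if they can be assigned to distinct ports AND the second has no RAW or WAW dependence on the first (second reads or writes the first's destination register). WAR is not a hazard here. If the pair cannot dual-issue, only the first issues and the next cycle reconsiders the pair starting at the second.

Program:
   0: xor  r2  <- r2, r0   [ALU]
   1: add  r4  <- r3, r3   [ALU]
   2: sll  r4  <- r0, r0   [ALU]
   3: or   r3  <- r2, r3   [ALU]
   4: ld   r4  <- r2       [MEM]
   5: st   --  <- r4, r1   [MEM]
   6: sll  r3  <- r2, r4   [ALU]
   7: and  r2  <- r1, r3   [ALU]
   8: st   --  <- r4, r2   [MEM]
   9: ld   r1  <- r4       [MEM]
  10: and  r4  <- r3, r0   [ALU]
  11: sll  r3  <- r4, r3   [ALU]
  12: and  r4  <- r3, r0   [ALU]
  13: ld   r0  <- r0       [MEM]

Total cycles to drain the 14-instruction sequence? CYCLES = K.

#0 head=0: xor/add i0/i1 pair
#1 head=2: sll/or i2/i3 pair
#2 head=4: ld i4 no-port MEM/MEM
#3 head=5: st/sll i5/i6 pair
#4 head=7: and i7 RAW r2
#5 head=8: st i8 no-port MEM/MEM
#6 head=9: ld/and i9/i10 pair
#7 head=11: sll i11 RAW r3
#8 head=12: and/ld i12/i13 pair

CYCLES = 9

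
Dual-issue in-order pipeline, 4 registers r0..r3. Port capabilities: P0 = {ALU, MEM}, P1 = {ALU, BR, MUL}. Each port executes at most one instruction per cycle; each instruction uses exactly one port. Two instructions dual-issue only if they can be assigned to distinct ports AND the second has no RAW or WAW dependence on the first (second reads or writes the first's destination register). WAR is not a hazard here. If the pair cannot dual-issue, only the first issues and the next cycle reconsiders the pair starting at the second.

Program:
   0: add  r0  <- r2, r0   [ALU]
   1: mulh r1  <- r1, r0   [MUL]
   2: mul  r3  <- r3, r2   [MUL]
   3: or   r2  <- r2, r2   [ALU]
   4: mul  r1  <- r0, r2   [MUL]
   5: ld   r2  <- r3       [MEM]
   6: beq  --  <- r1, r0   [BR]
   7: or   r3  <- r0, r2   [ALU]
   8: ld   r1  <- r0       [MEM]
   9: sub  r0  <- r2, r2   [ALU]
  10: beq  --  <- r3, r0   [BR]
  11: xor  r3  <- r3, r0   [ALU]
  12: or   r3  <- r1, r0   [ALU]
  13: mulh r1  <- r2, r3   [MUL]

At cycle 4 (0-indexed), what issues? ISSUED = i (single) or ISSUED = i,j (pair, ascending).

ISSUED = 6,7

  cy0 -> i0 (add) RAW r0
  cy1 -> i1 (mulh) no-port MUL/MUL
  cy2 -> i2,i3 (mul/or) pair
  cy3 -> i4,i5 (mul/ld) pair
  cy4 -> i6,i7 (beq/or) pair
  cy5 -> i8,i9 (ld/sub) pair
  cy6 -> i10,i11 (beq/xor) pair
  cy7 -> i12 (or) RAW r3
  cy8 -> i13 (mulh) tail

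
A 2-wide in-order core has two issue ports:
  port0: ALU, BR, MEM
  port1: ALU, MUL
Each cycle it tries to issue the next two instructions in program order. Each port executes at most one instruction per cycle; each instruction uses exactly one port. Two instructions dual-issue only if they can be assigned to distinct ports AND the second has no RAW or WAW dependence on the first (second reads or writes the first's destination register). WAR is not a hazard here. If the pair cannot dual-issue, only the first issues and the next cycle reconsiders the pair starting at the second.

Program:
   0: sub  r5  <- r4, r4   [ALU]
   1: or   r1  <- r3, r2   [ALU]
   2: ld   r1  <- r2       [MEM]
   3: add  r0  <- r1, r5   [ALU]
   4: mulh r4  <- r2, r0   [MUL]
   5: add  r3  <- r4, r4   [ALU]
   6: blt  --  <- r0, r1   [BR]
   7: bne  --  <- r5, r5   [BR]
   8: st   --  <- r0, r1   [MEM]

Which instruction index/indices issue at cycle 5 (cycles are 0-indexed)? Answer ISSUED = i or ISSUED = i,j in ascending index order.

#0 head=0: sub+or i0/i1 pair
#1 head=2: ld i2 RAW r1
#2 head=3: add i3 RAW r0
#3 head=4: mulh i4 RAW r4
#4 head=5: add+blt i5/i6 pair
#5 head=7: bne i7 no-port BR/MEM
#6 head=8: st i8 tail

ISSUED = 7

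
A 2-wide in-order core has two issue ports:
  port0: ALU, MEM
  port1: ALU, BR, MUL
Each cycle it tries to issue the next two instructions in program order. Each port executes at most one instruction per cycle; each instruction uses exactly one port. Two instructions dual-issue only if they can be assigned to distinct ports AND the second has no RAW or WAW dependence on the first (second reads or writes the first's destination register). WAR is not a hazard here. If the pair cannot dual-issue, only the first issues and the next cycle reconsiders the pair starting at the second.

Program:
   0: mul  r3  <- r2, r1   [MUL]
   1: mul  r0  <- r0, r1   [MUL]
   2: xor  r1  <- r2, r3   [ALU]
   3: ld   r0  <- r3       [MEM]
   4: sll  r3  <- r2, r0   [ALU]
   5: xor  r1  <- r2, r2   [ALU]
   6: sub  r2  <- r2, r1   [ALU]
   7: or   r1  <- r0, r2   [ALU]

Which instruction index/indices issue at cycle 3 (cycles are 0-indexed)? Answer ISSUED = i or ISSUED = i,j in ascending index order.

[0] i0  mul  -- no-port MUL/MUL
[1] i1/i2  mul/xor  -- 2-wide
[2] i3  ld  -- RAW r0
[3] i4/i5  sll/xor  -- 2-wide
[4] i6  sub  -- RAW r2
[5] i7  or  -- tail

ISSUED = 4,5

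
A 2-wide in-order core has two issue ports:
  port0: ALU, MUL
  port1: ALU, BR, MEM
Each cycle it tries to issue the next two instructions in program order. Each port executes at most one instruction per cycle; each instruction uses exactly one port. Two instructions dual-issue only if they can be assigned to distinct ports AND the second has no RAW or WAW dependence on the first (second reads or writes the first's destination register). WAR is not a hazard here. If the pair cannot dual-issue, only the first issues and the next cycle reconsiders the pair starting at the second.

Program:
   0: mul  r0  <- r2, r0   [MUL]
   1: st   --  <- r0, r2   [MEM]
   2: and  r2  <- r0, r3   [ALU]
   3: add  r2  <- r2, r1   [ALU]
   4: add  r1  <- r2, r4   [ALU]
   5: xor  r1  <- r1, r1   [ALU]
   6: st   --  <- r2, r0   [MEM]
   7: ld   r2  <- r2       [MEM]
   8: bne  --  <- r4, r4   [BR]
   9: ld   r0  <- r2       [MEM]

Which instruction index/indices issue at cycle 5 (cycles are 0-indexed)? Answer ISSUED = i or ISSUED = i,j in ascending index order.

ISSUED = 7

c0: i0 mul.MUL  RAW r0
c1: i1+i2 st.MEM/and.ALU  2-wide
c2: i3 add.ALU  RAW r2
c3: i4 add.ALU  RAW+WAW r1
c4: i5+i6 xor.ALU/st.MEM  2-wide
c5: i7 ld.MEM  no-port MEM/BR
c6: i8 bne.BR  no-port BR/MEM
c7: i9 ld.MEM  tail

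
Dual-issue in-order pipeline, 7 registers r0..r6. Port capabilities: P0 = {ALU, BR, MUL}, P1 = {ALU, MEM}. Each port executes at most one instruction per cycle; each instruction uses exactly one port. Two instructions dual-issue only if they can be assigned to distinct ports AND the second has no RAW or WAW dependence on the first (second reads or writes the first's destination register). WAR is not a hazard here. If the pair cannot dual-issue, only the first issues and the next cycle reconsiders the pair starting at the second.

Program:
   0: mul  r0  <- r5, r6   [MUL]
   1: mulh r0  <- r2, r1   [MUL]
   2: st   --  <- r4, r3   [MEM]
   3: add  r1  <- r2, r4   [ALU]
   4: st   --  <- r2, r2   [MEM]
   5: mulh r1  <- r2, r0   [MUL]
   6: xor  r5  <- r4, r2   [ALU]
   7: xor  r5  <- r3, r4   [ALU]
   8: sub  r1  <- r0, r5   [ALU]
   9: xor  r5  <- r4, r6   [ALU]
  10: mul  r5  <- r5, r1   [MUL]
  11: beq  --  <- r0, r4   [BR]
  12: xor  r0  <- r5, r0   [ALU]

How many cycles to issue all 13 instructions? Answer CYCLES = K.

CYCLES = 8

  cy0 -> i0 (mul.MUL) no-port MUL/MUL
  cy1 -> i1+i2 (mulh.MUL+st.MEM) pair
  cy2 -> i3+i4 (add.ALU+st.MEM) pair
  cy3 -> i5+i6 (mulh.MUL+xor.ALU) pair
  cy4 -> i7 (xor.ALU) RAW r5
  cy5 -> i8+i9 (sub.ALU+xor.ALU) pair
  cy6 -> i10 (mul.MUL) no-port MUL/BR
  cy7 -> i11+i12 (beq.BR+xor.ALU) pair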